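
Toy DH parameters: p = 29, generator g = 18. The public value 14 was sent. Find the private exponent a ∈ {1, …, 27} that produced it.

19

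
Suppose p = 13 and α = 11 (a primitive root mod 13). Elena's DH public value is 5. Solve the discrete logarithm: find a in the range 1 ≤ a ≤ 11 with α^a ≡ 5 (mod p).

3

Try successive powers of 11 modulo 13:
11^1 ≡ 11
11^2 ≡ 4
11^3 ≡ 5
Found: a = 3.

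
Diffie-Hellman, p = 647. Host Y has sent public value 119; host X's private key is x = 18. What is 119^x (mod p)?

Shared key K = 119^18 mod 647.
119^1 ≡ 119 (mod 647)
119^2 = (119^1)^2 ≡ 119^2 = 14161 ≡ 574 (mod 647)
119^4 = (119^2)^2 ≡ 574^2 = 329476 ≡ 153 (mod 647)
119^8 = (119^4)^2 ≡ 153^2 = 23409 ≡ 117 (mod 647)
119^16 = (119^8)^2 ≡ 117^2 = 13689 ≡ 102 (mod 647)
119^18 = 119^16 · 119^2 ≡ 102 · 574 ≡ 318 (mod 647).

318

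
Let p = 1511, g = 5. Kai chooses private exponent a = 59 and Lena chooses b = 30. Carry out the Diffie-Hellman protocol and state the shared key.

803

Kai sends A = g^a mod p = 5^59 mod 1511.
5^1 ≡ 5 (mod 1511)
5^2 = (5^1)^2 ≡ 5^2 = 25 ≡ 25 (mod 1511)
5^4 = (5^2)^2 ≡ 25^2 = 625 ≡ 625 (mod 1511)
5^8 = (5^4)^2 ≡ 625^2 = 390625 ≡ 787 (mod 1511)
5^16 = (5^8)^2 ≡ 787^2 = 619369 ≡ 1370 (mod 1511)
5^32 = (5^16)^2 ≡ 1370^2 = 1876900 ≡ 238 (mod 1511)
5^59 = 5^32 · 5^16 · 5^8 · 5^2 · 5^1 ≡ 238 · 1370 · 787 · 25 · 5 ≡ 814 (mod 1511).
So A = 814. Lena then computes K = A^b mod p = 814^30 mod 1511.
814^1 ≡ 814 (mod 1511)
814^2 = (814^1)^2 ≡ 814^2 = 662596 ≡ 778 (mod 1511)
814^4 = (814^2)^2 ≡ 778^2 = 605284 ≡ 884 (mod 1511)
814^8 = (814^4)^2 ≡ 884^2 = 781456 ≡ 269 (mod 1511)
814^16 = (814^8)^2 ≡ 269^2 = 72361 ≡ 1344 (mod 1511)
814^30 = 814^16 · 814^8 · 814^4 · 814^2 ≡ 1344 · 269 · 884 · 778 ≡ 803 (mod 1511).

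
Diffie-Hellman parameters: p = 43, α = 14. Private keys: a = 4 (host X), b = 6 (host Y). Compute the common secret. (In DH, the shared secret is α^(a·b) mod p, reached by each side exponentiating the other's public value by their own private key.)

Host X sends A = α^a mod p = 14^4 mod 43.
14^1 ≡ 14 (mod 43)
14^2 = (14^1)^2 ≡ 14^2 = 196 ≡ 24 (mod 43)
14^4 = (14^2)^2 ≡ 24^2 = 576 ≡ 17 (mod 43)
So A = 17. Host Y then computes K = A^b mod p = 17^6 mod 43.
17^1 ≡ 17 (mod 43)
17^2 = (17^1)^2 ≡ 17^2 = 289 ≡ 31 (mod 43)
17^4 = (17^2)^2 ≡ 31^2 = 961 ≡ 15 (mod 43)
17^6 = 17^4 · 17^2 ≡ 15 · 31 ≡ 35 (mod 43).

35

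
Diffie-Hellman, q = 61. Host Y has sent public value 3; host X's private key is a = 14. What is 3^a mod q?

Shared key K = 3^14 mod 61.
3^1 ≡ 3 (mod 61)
3^2 = (3^1)^2 ≡ 3^2 = 9 ≡ 9 (mod 61)
3^4 = (3^2)^2 ≡ 9^2 = 81 ≡ 20 (mod 61)
3^8 = (3^4)^2 ≡ 20^2 = 400 ≡ 34 (mod 61)
3^14 = 3^8 · 3^4 · 3^2 ≡ 34 · 20 · 9 ≡ 20 (mod 61).

20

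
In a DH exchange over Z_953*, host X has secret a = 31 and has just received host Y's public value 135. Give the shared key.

Shared key K = 135^31 mod 953.
135^1 ≡ 135 (mod 953)
135^2 = (135^1)^2 ≡ 135^2 = 18225 ≡ 118 (mod 953)
135^4 = (135^2)^2 ≡ 118^2 = 13924 ≡ 582 (mod 953)
135^8 = (135^4)^2 ≡ 582^2 = 338724 ≡ 409 (mod 953)
135^16 = (135^8)^2 ≡ 409^2 = 167281 ≡ 506 (mod 953)
135^31 = 135^16 · 135^8 · 135^4 · 135^2 · 135^1 ≡ 506 · 409 · 582 · 118 · 135 ≡ 400 (mod 953).

400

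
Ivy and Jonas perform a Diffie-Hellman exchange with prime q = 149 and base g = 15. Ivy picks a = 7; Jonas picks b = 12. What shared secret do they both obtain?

25

Jonas sends B = g^b mod q = 15^12 mod 149.
15^1 ≡ 15 (mod 149)
15^2 = (15^1)^2 ≡ 15^2 = 225 ≡ 76 (mod 149)
15^4 = (15^2)^2 ≡ 76^2 = 5776 ≡ 114 (mod 149)
15^8 = (15^4)^2 ≡ 114^2 = 12996 ≡ 33 (mod 149)
15^12 = 15^8 · 15^4 ≡ 33 · 114 ≡ 37 (mod 149).
So B = 37. Ivy then computes K = B^a mod q = 37^7 mod 149.
37^1 ≡ 37 (mod 149)
37^2 = (37^1)^2 ≡ 37^2 = 1369 ≡ 28 (mod 149)
37^4 = (37^2)^2 ≡ 28^2 = 784 ≡ 39 (mod 149)
37^7 = 37^4 · 37^2 · 37^1 ≡ 39 · 28 · 37 ≡ 25 (mod 149).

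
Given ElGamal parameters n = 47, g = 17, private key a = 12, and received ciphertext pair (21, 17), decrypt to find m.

Shared mask s = c₁^a mod n = 21^12 mod 47.
21^1 ≡ 21 (mod 47)
21^2 = (21^1)^2 ≡ 21^2 = 441 ≡ 18 (mod 47)
21^4 = (21^2)^2 ≡ 18^2 = 324 ≡ 42 (mod 47)
21^8 = (21^4)^2 ≡ 42^2 = 1764 ≡ 25 (mod 47)
21^12 = 21^8 · 21^4 ≡ 25 · 42 ≡ 16 (mod 47).
So s = 16; s⁻¹ ≡ 3 (mod 47).
m = c₂ · s⁻¹ mod 47 = 17 · 3 mod 47 = 4.

4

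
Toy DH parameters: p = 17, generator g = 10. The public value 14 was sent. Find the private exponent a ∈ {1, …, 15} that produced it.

3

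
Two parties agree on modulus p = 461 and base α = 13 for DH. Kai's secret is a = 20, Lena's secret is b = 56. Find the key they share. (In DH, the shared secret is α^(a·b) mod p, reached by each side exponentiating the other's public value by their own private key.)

400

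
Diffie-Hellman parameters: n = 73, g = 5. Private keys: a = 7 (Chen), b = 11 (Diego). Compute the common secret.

Diego sends B = g^b mod n = 5^11 mod 73.
5^1 ≡ 5 (mod 73)
5^2 = (5^1)^2 ≡ 5^2 = 25 ≡ 25 (mod 73)
5^4 = (5^2)^2 ≡ 25^2 = 625 ≡ 41 (mod 73)
5^8 = (5^4)^2 ≡ 41^2 = 1681 ≡ 2 (mod 73)
5^11 = 5^8 · 5^2 · 5^1 ≡ 2 · 25 · 5 ≡ 31 (mod 73).
So B = 31. Chen then computes K = B^a mod n = 31^7 mod 73.
31^1 ≡ 31 (mod 73)
31^2 = (31^1)^2 ≡ 31^2 = 961 ≡ 12 (mod 73)
31^4 = (31^2)^2 ≡ 12^2 = 144 ≡ 71 (mod 73)
31^7 = 31^4 · 31^2 · 31^1 ≡ 71 · 12 · 31 ≡ 59 (mod 73).

59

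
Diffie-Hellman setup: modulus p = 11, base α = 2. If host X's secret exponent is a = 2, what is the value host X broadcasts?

4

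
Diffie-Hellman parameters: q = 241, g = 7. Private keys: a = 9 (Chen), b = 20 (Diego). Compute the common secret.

Diego sends B = g^b mod q = 7^20 mod 241.
7^1 ≡ 7 (mod 241)
7^2 = (7^1)^2 ≡ 7^2 = 49 ≡ 49 (mod 241)
7^4 = (7^2)^2 ≡ 49^2 = 2401 ≡ 232 (mod 241)
7^8 = (7^4)^2 ≡ 232^2 = 53824 ≡ 81 (mod 241)
7^16 = (7^8)^2 ≡ 81^2 = 6561 ≡ 54 (mod 241)
7^20 = 7^16 · 7^4 ≡ 54 · 232 ≡ 237 (mod 241).
So B = 237. Chen then computes K = B^a mod q = 237^9 mod 241.
237^1 ≡ 237 (mod 241)
237^2 = (237^1)^2 ≡ 237^2 = 56169 ≡ 16 (mod 241)
237^4 = (237^2)^2 ≡ 16^2 = 256 ≡ 15 (mod 241)
237^8 = (237^4)^2 ≡ 15^2 = 225 ≡ 225 (mod 241)
237^9 = 237^8 · 237^1 ≡ 225 · 237 ≡ 64 (mod 241).

64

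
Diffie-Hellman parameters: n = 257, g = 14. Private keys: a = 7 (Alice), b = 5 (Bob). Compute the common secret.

Bob sends B = g^b mod n = 14^5 mod 257.
14^1 ≡ 14 (mod 257)
14^2 = (14^1)^2 ≡ 14^2 = 196 ≡ 196 (mod 257)
14^4 = (14^2)^2 ≡ 196^2 = 38416 ≡ 123 (mod 257)
14^5 = 14^4 · 14^1 ≡ 123 · 14 ≡ 180 (mod 257).
So B = 180. Alice then computes K = B^a mod n = 180^7 mod 257.
180^1 ≡ 180 (mod 257)
180^2 = (180^1)^2 ≡ 180^2 = 32400 ≡ 18 (mod 257)
180^4 = (180^2)^2 ≡ 18^2 = 324 ≡ 67 (mod 257)
180^7 = 180^4 · 180^2 · 180^1 ≡ 67 · 18 · 180 ≡ 172 (mod 257).

172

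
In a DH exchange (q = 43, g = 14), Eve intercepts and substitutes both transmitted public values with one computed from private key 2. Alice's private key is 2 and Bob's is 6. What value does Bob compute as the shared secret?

11

Bob receives Eve's public value M = 14^2 mod 43 instead of the honest one.
14^1 ≡ 14 (mod 43)
14^2 = (14^1)^2 ≡ 14^2 = 196 ≡ 24 (mod 43)
So M = 24. Bob computes K = M^6 mod 43.
24^1 ≡ 24 (mod 43)
24^2 = (24^1)^2 ≡ 24^2 = 576 ≡ 17 (mod 43)
24^4 = (24^2)^2 ≡ 17^2 = 289 ≡ 31 (mod 43)
24^6 = 24^4 · 24^2 ≡ 31 · 17 ≡ 11 (mod 43).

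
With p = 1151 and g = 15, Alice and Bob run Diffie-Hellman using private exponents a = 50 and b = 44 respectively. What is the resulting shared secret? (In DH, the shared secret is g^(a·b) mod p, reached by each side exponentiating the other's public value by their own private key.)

Bob sends B = g^b mod p = 15^44 mod 1151.
15^1 ≡ 15 (mod 1151)
15^2 = (15^1)^2 ≡ 15^2 = 225 ≡ 225 (mod 1151)
15^4 = (15^2)^2 ≡ 225^2 = 50625 ≡ 1132 (mod 1151)
15^8 = (15^4)^2 ≡ 1132^2 = 1281424 ≡ 361 (mod 1151)
15^16 = (15^8)^2 ≡ 361^2 = 130321 ≡ 258 (mod 1151)
15^32 = (15^16)^2 ≡ 258^2 = 66564 ≡ 957 (mod 1151)
15^44 = 15^32 · 15^8 · 15^4 ≡ 957 · 361 · 1132 ≡ 90 (mod 1151).
So B = 90. Alice then computes K = B^a mod p = 90^50 mod 1151.
90^1 ≡ 90 (mod 1151)
90^2 = (90^1)^2 ≡ 90^2 = 8100 ≡ 43 (mod 1151)
90^4 = (90^2)^2 ≡ 43^2 = 1849 ≡ 698 (mod 1151)
90^8 = (90^4)^2 ≡ 698^2 = 487204 ≡ 331 (mod 1151)
90^16 = (90^8)^2 ≡ 331^2 = 109561 ≡ 216 (mod 1151)
90^32 = (90^16)^2 ≡ 216^2 = 46656 ≡ 616 (mod 1151)
90^50 = 90^32 · 90^16 · 90^2 ≡ 616 · 216 · 43 ≡ 938 (mod 1151).

938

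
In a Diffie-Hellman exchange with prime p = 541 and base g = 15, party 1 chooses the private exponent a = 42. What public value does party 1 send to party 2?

Public value = 15^42 mod 541.
15^1 ≡ 15 (mod 541)
15^2 = (15^1)^2 ≡ 15^2 = 225 ≡ 225 (mod 541)
15^4 = (15^2)^2 ≡ 225^2 = 50625 ≡ 312 (mod 541)
15^8 = (15^4)^2 ≡ 312^2 = 97344 ≡ 505 (mod 541)
15^16 = (15^8)^2 ≡ 505^2 = 255025 ≡ 214 (mod 541)
15^32 = (15^16)^2 ≡ 214^2 = 45796 ≡ 352 (mod 541)
15^42 = 15^32 · 15^8 · 15^2 ≡ 352 · 505 · 225 ≡ 411 (mod 541).

411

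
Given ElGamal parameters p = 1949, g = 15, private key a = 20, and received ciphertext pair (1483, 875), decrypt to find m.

Shared mask s = c₁^a mod p = 1483^20 mod 1949.
1483^1 ≡ 1483 (mod 1949)
1483^2 = (1483^1)^2 ≡ 1483^2 = 2199289 ≡ 817 (mod 1949)
1483^4 = (1483^2)^2 ≡ 817^2 = 667489 ≡ 931 (mod 1949)
1483^8 = (1483^4)^2 ≡ 931^2 = 866761 ≡ 1405 (mod 1949)
1483^16 = (1483^8)^2 ≡ 1405^2 = 1974025 ≡ 1637 (mod 1949)
1483^20 = 1483^16 · 1483^4 ≡ 1637 · 931 ≡ 1878 (mod 1949).
So s = 1878; s⁻¹ ≡ 549 (mod 1949).
m = c₂ · s⁻¹ mod 1949 = 875 · 549 mod 1949 = 921.

921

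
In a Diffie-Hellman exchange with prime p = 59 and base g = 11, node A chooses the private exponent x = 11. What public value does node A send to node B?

18

Public value = 11^{11} \pmod{59}.
11^1 ≡ 11 (mod 59)
11^2 = (11^1)^2 ≡ 11^2 = 121 ≡ 3 (mod 59)
11^4 = (11^2)^2 ≡ 3^2 = 9 ≡ 9 (mod 59)
11^8 = (11^4)^2 ≡ 9^2 = 81 ≡ 22 (mod 59)
11^11 = 11^8 · 11^2 · 11^1 ≡ 22 · 3 · 11 ≡ 18 (mod 59).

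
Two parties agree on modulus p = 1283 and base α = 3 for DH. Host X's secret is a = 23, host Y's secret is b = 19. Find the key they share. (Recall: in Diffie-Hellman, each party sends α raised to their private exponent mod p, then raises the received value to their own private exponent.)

931

Host Y sends B = α^b mod p = 3^19 mod 1283.
3^1 ≡ 3 (mod 1283)
3^2 = (3^1)^2 ≡ 3^2 = 9 ≡ 9 (mod 1283)
3^4 = (3^2)^2 ≡ 9^2 = 81 ≡ 81 (mod 1283)
3^8 = (3^4)^2 ≡ 81^2 = 6561 ≡ 146 (mod 1283)
3^16 = (3^8)^2 ≡ 146^2 = 21316 ≡ 788 (mod 1283)
3^19 = 3^16 · 3^2 · 3^1 ≡ 788 · 9 · 3 ≡ 748 (mod 1283).
So B = 748. Host X then computes K = B^a mod p = 748^23 mod 1283.
748^1 ≡ 748 (mod 1283)
748^2 = (748^1)^2 ≡ 748^2 = 559504 ≡ 116 (mod 1283)
748^4 = (748^2)^2 ≡ 116^2 = 13456 ≡ 626 (mod 1283)
748^8 = (748^4)^2 ≡ 626^2 = 391876 ≡ 561 (mod 1283)
748^16 = (748^8)^2 ≡ 561^2 = 314721 ≡ 386 (mod 1283)
748^23 = 748^16 · 748^4 · 748^2 · 748^1 ≡ 386 · 626 · 116 · 748 ≡ 931 (mod 1283).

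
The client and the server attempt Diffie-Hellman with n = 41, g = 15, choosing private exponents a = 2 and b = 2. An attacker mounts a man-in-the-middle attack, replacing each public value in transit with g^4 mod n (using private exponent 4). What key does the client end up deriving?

18

The client receives an attacker's public value M = 15^4 mod 41 instead of the honest one.
15^1 ≡ 15 (mod 41)
15^2 = (15^1)^2 ≡ 15^2 = 225 ≡ 20 (mod 41)
15^4 = (15^2)^2 ≡ 20^2 = 400 ≡ 31 (mod 41)
So M = 31. The client computes K = M^2 mod 41.
31^1 ≡ 31 (mod 41)
31^2 = (31^1)^2 ≡ 31^2 = 961 ≡ 18 (mod 41)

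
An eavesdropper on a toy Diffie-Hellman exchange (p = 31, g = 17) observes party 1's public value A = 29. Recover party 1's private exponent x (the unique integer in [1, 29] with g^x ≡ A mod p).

27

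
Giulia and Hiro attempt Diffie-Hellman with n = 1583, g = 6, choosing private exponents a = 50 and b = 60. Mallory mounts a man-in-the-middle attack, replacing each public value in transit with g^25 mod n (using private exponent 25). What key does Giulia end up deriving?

Giulia receives Mallory's public value M = 6^25 mod 1583 instead of the honest one.
6^1 ≡ 6 (mod 1583)
6^2 = (6^1)^2 ≡ 6^2 = 36 ≡ 36 (mod 1583)
6^4 = (6^2)^2 ≡ 36^2 = 1296 ≡ 1296 (mod 1583)
6^8 = (6^4)^2 ≡ 1296^2 = 1679616 ≡ 53 (mod 1583)
6^16 = (6^8)^2 ≡ 53^2 = 2809 ≡ 1226 (mod 1583)
6^25 = 6^16 · 6^8 · 6^1 ≡ 1226 · 53 · 6 ≡ 450 (mod 1583).
So M = 450. Giulia computes K = M^50 mod 1583.
450^1 ≡ 450 (mod 1583)
450^2 = (450^1)^2 ≡ 450^2 = 202500 ≡ 1459 (mod 1583)
450^4 = (450^2)^2 ≡ 1459^2 = 2128681 ≡ 1129 (mod 1583)
450^8 = (450^4)^2 ≡ 1129^2 = 1274641 ≡ 326 (mod 1583)
450^16 = (450^8)^2 ≡ 326^2 = 106276 ≡ 215 (mod 1583)
450^32 = (450^16)^2 ≡ 215^2 = 46225 ≡ 318 (mod 1583)
450^50 = 450^32 · 450^16 · 450^2 ≡ 318 · 215 · 1459 ≡ 668 (mod 1583).

668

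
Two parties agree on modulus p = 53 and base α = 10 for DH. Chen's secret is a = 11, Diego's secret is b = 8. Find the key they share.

Diego sends B = α^b mod p = 10^8 mod 53.
10^1 ≡ 10 (mod 53)
10^2 = (10^1)^2 ≡ 10^2 = 100 ≡ 47 (mod 53)
10^4 = (10^2)^2 ≡ 47^2 = 2209 ≡ 36 (mod 53)
10^8 = (10^4)^2 ≡ 36^2 = 1296 ≡ 24 (mod 53)
So B = 24. Chen then computes K = B^a mod p = 24^11 mod 53.
24^1 ≡ 24 (mod 53)
24^2 = (24^1)^2 ≡ 24^2 = 576 ≡ 46 (mod 53)
24^4 = (24^2)^2 ≡ 46^2 = 2116 ≡ 49 (mod 53)
24^8 = (24^4)^2 ≡ 49^2 = 2401 ≡ 16 (mod 53)
24^11 = 24^8 · 24^2 · 24^1 ≡ 16 · 46 · 24 ≡ 15 (mod 53).

15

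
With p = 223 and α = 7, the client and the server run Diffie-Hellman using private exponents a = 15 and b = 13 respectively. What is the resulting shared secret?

The client sends A = α^a mod p = 7^15 mod 223.
7^1 ≡ 7 (mod 223)
7^2 = (7^1)^2 ≡ 7^2 = 49 ≡ 49 (mod 223)
7^4 = (7^2)^2 ≡ 49^2 = 2401 ≡ 171 (mod 223)
7^8 = (7^4)^2 ≡ 171^2 = 29241 ≡ 28 (mod 223)
7^15 = 7^8 · 7^4 · 7^2 · 7^1 ≡ 28 · 171 · 49 · 7 ≡ 112 (mod 223).
So A = 112. The server then computes K = A^b mod p = 112^13 mod 223.
112^1 ≡ 112 (mod 223)
112^2 = (112^1)^2 ≡ 112^2 = 12544 ≡ 56 (mod 223)
112^4 = (112^2)^2 ≡ 56^2 = 3136 ≡ 14 (mod 223)
112^8 = (112^4)^2 ≡ 14^2 = 196 ≡ 196 (mod 223)
112^13 = 112^8 · 112^4 · 112^1 ≡ 196 · 14 · 112 ≡ 34 (mod 223).

34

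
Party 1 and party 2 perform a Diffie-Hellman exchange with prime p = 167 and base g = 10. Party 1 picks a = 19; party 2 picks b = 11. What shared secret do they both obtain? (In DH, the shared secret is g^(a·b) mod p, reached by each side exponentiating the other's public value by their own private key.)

Party 1 sends A = g^a mod p = 10^19 mod 167.
10^1 ≡ 10 (mod 167)
10^2 = (10^1)^2 ≡ 10^2 = 100 ≡ 100 (mod 167)
10^4 = (10^2)^2 ≡ 100^2 = 10000 ≡ 147 (mod 167)
10^8 = (10^4)^2 ≡ 147^2 = 21609 ≡ 66 (mod 167)
10^16 = (10^8)^2 ≡ 66^2 = 4356 ≡ 14 (mod 167)
10^19 = 10^16 · 10^2 · 10^1 ≡ 14 · 100 · 10 ≡ 139 (mod 167).
So A = 139. Party 2 then computes K = A^b mod p = 139^11 mod 167.
139^1 ≡ 139 (mod 167)
139^2 = (139^1)^2 ≡ 139^2 = 19321 ≡ 116 (mod 167)
139^4 = (139^2)^2 ≡ 116^2 = 13456 ≡ 96 (mod 167)
139^8 = (139^4)^2 ≡ 96^2 = 9216 ≡ 31 (mod 167)
139^11 = 139^8 · 139^2 · 139^1 ≡ 31 · 116 · 139 ≡ 13 (mod 167).

13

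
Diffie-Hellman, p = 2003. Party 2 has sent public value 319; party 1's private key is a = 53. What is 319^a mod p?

Shared key K = 319^53 mod 2003.
319^1 ≡ 319 (mod 2003)
319^2 = (319^1)^2 ≡ 319^2 = 101761 ≡ 1611 (mod 2003)
319^4 = (319^2)^2 ≡ 1611^2 = 2595321 ≡ 1436 (mod 2003)
319^8 = (319^4)^2 ≡ 1436^2 = 2062096 ≡ 1009 (mod 2003)
319^16 = (319^8)^2 ≡ 1009^2 = 1018081 ≡ 557 (mod 2003)
319^32 = (319^16)^2 ≡ 557^2 = 310249 ≡ 1787 (mod 2003)
319^53 = 319^32 · 319^16 · 319^4 · 319^1 ≡ 1787 · 557 · 1436 · 319 ≡ 1479 (mod 2003).

1479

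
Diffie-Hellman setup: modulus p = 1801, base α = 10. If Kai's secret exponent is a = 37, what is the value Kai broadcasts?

160

Public value = 10^37 mod 1801.
10^1 ≡ 10 (mod 1801)
10^2 = (10^1)^2 ≡ 10^2 = 100 ≡ 100 (mod 1801)
10^4 = (10^2)^2 ≡ 100^2 = 10000 ≡ 995 (mod 1801)
10^8 = (10^4)^2 ≡ 995^2 = 990025 ≡ 1276 (mod 1801)
10^16 = (10^8)^2 ≡ 1276^2 = 1628176 ≡ 72 (mod 1801)
10^32 = (10^16)^2 ≡ 72^2 = 5184 ≡ 1582 (mod 1801)
10^37 = 10^32 · 10^4 · 10^1 ≡ 1582 · 995 · 10 ≡ 160 (mod 1801).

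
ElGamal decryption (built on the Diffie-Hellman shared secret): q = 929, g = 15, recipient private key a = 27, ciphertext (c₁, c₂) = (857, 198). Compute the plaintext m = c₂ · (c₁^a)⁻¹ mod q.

Shared mask s = c₁^a mod q = 857^27 mod 929.
857^1 ≡ 857 (mod 929)
857^2 = (857^1)^2 ≡ 857^2 = 734449 ≡ 539 (mod 929)
857^4 = (857^2)^2 ≡ 539^2 = 290521 ≡ 673 (mod 929)
857^8 = (857^4)^2 ≡ 673^2 = 452929 ≡ 506 (mod 929)
857^16 = (857^8)^2 ≡ 506^2 = 256036 ≡ 561 (mod 929)
857^27 = 857^16 · 857^8 · 857^2 · 857^1 ≡ 561 · 506 · 539 · 857 ≡ 717 (mod 929).
So s = 717; s⁻¹ ≡ 390 (mod 929).
m = c₂ · s⁻¹ mod 929 = 198 · 390 mod 929 = 113.

113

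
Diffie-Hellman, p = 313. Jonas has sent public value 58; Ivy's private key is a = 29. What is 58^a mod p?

113

Shared key K = 58^29 mod 313.
58^1 ≡ 58 (mod 313)
58^2 = (58^1)^2 ≡ 58^2 = 3364 ≡ 234 (mod 313)
58^4 = (58^2)^2 ≡ 234^2 = 54756 ≡ 294 (mod 313)
58^8 = (58^4)^2 ≡ 294^2 = 86436 ≡ 48 (mod 313)
58^16 = (58^8)^2 ≡ 48^2 = 2304 ≡ 113 (mod 313)
58^29 = 58^16 · 58^8 · 58^4 · 58^1 ≡ 113 · 48 · 294 · 58 ≡ 113 (mod 313).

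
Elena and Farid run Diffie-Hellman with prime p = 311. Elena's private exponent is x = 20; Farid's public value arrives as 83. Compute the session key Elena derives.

20

Shared key K = 83^20 mod 311.
83^1 ≡ 83 (mod 311)
83^2 = (83^1)^2 ≡ 83^2 = 6889 ≡ 47 (mod 311)
83^4 = (83^2)^2 ≡ 47^2 = 2209 ≡ 32 (mod 311)
83^8 = (83^4)^2 ≡ 32^2 = 1024 ≡ 91 (mod 311)
83^16 = (83^8)^2 ≡ 91^2 = 8281 ≡ 195 (mod 311)
83^20 = 83^16 · 83^4 ≡ 195 · 32 ≡ 20 (mod 311).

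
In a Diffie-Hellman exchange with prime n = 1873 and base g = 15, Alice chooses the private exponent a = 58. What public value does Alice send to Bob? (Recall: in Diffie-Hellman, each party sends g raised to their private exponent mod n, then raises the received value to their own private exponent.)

Public value = 15^58 mod 1873.
15^1 ≡ 15 (mod 1873)
15^2 = (15^1)^2 ≡ 15^2 = 225 ≡ 225 (mod 1873)
15^4 = (15^2)^2 ≡ 225^2 = 50625 ≡ 54 (mod 1873)
15^8 = (15^4)^2 ≡ 54^2 = 2916 ≡ 1043 (mod 1873)
15^16 = (15^8)^2 ≡ 1043^2 = 1087849 ≡ 1509 (mod 1873)
15^32 = (15^16)^2 ≡ 1509^2 = 2277081 ≡ 1386 (mod 1873)
15^58 = 15^32 · 15^16 · 15^8 · 15^2 ≡ 1386 · 1509 · 1043 · 225 ≡ 258 (mod 1873).

258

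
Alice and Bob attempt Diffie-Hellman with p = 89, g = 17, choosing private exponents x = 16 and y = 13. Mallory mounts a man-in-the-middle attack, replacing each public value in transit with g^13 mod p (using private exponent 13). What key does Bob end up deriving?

Bob receives Mallory's public value M = 17^13 mod 89 instead of the honest one.
17^1 ≡ 17 (mod 89)
17^2 = (17^1)^2 ≡ 17^2 = 289 ≡ 22 (mod 89)
17^4 = (17^2)^2 ≡ 22^2 = 484 ≡ 39 (mod 89)
17^8 = (17^4)^2 ≡ 39^2 = 1521 ≡ 8 (mod 89)
17^13 = 17^8 · 17^4 · 17^1 ≡ 8 · 39 · 17 ≡ 53 (mod 89).
So M = 53. Bob computes K = M^13 mod 89.
53^1 ≡ 53 (mod 89)
53^2 = (53^1)^2 ≡ 53^2 = 2809 ≡ 50 (mod 89)
53^4 = (53^2)^2 ≡ 50^2 = 2500 ≡ 8 (mod 89)
53^8 = (53^4)^2 ≡ 8^2 = 64 ≡ 64 (mod 89)
53^13 = 53^8 · 53^4 · 53^1 ≡ 64 · 8 · 53 ≡ 80 (mod 89).

80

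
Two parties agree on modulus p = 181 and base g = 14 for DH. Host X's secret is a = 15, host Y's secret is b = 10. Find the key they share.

48

Host Y sends B = g^b mod p = 14^10 mod 181.
14^1 ≡ 14 (mod 181)
14^2 = (14^1)^2 ≡ 14^2 = 196 ≡ 15 (mod 181)
14^4 = (14^2)^2 ≡ 15^2 = 225 ≡ 44 (mod 181)
14^8 = (14^4)^2 ≡ 44^2 = 1936 ≡ 126 (mod 181)
14^10 = 14^8 · 14^2 ≡ 126 · 15 ≡ 80 (mod 181).
So B = 80. Host X then computes K = B^a mod p = 80^15 mod 181.
80^1 ≡ 80 (mod 181)
80^2 = (80^1)^2 ≡ 80^2 = 6400 ≡ 65 (mod 181)
80^4 = (80^2)^2 ≡ 65^2 = 4225 ≡ 62 (mod 181)
80^8 = (80^4)^2 ≡ 62^2 = 3844 ≡ 43 (mod 181)
80^15 = 80^8 · 80^4 · 80^2 · 80^1 ≡ 43 · 62 · 65 · 80 ≡ 48 (mod 181).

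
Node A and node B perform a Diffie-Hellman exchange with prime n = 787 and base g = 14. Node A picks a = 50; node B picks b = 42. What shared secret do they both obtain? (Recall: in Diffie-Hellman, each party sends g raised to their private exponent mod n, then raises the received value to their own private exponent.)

164

Node B sends B = g^b mod n = 14^42 mod 787.
14^1 ≡ 14 (mod 787)
14^2 = (14^1)^2 ≡ 14^2 = 196 ≡ 196 (mod 787)
14^4 = (14^2)^2 ≡ 196^2 = 38416 ≡ 640 (mod 787)
14^8 = (14^4)^2 ≡ 640^2 = 409600 ≡ 360 (mod 787)
14^16 = (14^8)^2 ≡ 360^2 = 129600 ≡ 532 (mod 787)
14^32 = (14^16)^2 ≡ 532^2 = 283024 ≡ 491 (mod 787)
14^42 = 14^32 · 14^8 · 14^2 ≡ 491 · 360 · 196 ≡ 433 (mod 787).
So B = 433. Node A then computes K = B^a mod n = 433^50 mod 787.
433^1 ≡ 433 (mod 787)
433^2 = (433^1)^2 ≡ 433^2 = 187489 ≡ 183 (mod 787)
433^4 = (433^2)^2 ≡ 183^2 = 33489 ≡ 435 (mod 787)
433^8 = (433^4)^2 ≡ 435^2 = 189225 ≡ 345 (mod 787)
433^16 = (433^8)^2 ≡ 345^2 = 119025 ≡ 188 (mod 787)
433^32 = (433^16)^2 ≡ 188^2 = 35344 ≡ 716 (mod 787)
433^50 = 433^32 · 433^16 · 433^2 ≡ 716 · 188 · 183 ≡ 164 (mod 787).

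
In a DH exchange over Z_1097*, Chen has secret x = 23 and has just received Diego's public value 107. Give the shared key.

Shared key K = 107^23 mod 1097.
107^1 ≡ 107 (mod 1097)
107^2 = (107^1)^2 ≡ 107^2 = 11449 ≡ 479 (mod 1097)
107^4 = (107^2)^2 ≡ 479^2 = 229441 ≡ 168 (mod 1097)
107^8 = (107^4)^2 ≡ 168^2 = 28224 ≡ 799 (mod 1097)
107^16 = (107^8)^2 ≡ 799^2 = 638401 ≡ 1044 (mod 1097)
107^23 = 107^16 · 107^4 · 107^2 · 107^1 ≡ 1044 · 168 · 479 · 107 ≡ 773 (mod 1097).

773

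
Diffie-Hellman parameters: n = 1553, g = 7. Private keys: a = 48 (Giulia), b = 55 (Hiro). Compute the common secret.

Hiro sends B = g^b mod n = 7^55 mod 1553.
7^1 ≡ 7 (mod 1553)
7^2 = (7^1)^2 ≡ 7^2 = 49 ≡ 49 (mod 1553)
7^4 = (7^2)^2 ≡ 49^2 = 2401 ≡ 848 (mod 1553)
7^8 = (7^4)^2 ≡ 848^2 = 719104 ≡ 65 (mod 1553)
7^16 = (7^8)^2 ≡ 65^2 = 4225 ≡ 1119 (mod 1553)
7^32 = (7^16)^2 ≡ 1119^2 = 1252161 ≡ 443 (mod 1553)
7^55 = 7^32 · 7^16 · 7^4 · 7^2 · 7^1 ≡ 443 · 1119 · 848 · 49 · 7 ≡ 660 (mod 1553).
So B = 660. Giulia then computes K = B^a mod n = 660^48 mod 1553.
660^1 ≡ 660 (mod 1553)
660^2 = (660^1)^2 ≡ 660^2 = 435600 ≡ 760 (mod 1553)
660^4 = (660^2)^2 ≡ 760^2 = 577600 ≡ 1437 (mod 1553)
660^8 = (660^4)^2 ≡ 1437^2 = 2064969 ≡ 1032 (mod 1553)
660^16 = (660^8)^2 ≡ 1032^2 = 1065024 ≡ 1219 (mod 1553)
660^32 = (660^16)^2 ≡ 1219^2 = 1485961 ≡ 1293 (mod 1553)
660^48 = 660^32 · 660^16 ≡ 1293 · 1219 ≡ 1425 (mod 1553).

1425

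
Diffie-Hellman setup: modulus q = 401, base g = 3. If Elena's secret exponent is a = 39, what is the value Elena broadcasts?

295

Public value = 3^39 mod 401.
3^1 ≡ 3 (mod 401)
3^2 = (3^1)^2 ≡ 3^2 = 9 ≡ 9 (mod 401)
3^4 = (3^2)^2 ≡ 9^2 = 81 ≡ 81 (mod 401)
3^8 = (3^4)^2 ≡ 81^2 = 6561 ≡ 145 (mod 401)
3^16 = (3^8)^2 ≡ 145^2 = 21025 ≡ 173 (mod 401)
3^32 = (3^16)^2 ≡ 173^2 = 29929 ≡ 255 (mod 401)
3^39 = 3^32 · 3^4 · 3^2 · 3^1 ≡ 255 · 81 · 9 · 3 ≡ 295 (mod 401).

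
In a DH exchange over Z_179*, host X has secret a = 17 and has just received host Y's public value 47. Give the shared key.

Shared key K = 47^17 mod 179.
47^1 ≡ 47 (mod 179)
47^2 = (47^1)^2 ≡ 47^2 = 2209 ≡ 61 (mod 179)
47^4 = (47^2)^2 ≡ 61^2 = 3721 ≡ 141 (mod 179)
47^8 = (47^4)^2 ≡ 141^2 = 19881 ≡ 12 (mod 179)
47^16 = (47^8)^2 ≡ 12^2 = 144 ≡ 144 (mod 179)
47^17 = 47^16 · 47^1 ≡ 144 · 47 ≡ 145 (mod 179).

145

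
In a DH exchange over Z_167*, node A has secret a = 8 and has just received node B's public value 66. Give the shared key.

Shared key K = 66^8 mod 167.
66^1 ≡ 66 (mod 167)
66^2 = (66^1)^2 ≡ 66^2 = 4356 ≡ 14 (mod 167)
66^4 = (66^2)^2 ≡ 14^2 = 196 ≡ 29 (mod 167)
66^8 = (66^4)^2 ≡ 29^2 = 841 ≡ 6 (mod 167)

6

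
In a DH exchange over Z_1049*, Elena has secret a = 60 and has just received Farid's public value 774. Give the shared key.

Shared key K = 774^60 mod 1049.
774^1 ≡ 774 (mod 1049)
774^2 = (774^1)^2 ≡ 774^2 = 599076 ≡ 97 (mod 1049)
774^4 = (774^2)^2 ≡ 97^2 = 9409 ≡ 1017 (mod 1049)
774^8 = (774^4)^2 ≡ 1017^2 = 1034289 ≡ 1024 (mod 1049)
774^16 = (774^8)^2 ≡ 1024^2 = 1048576 ≡ 625 (mod 1049)
774^32 = (774^16)^2 ≡ 625^2 = 390625 ≡ 397 (mod 1049)
774^60 = 774^32 · 774^16 · 774^8 · 774^4 ≡ 397 · 625 · 1024 · 1017 ≡ 877 (mod 1049).

877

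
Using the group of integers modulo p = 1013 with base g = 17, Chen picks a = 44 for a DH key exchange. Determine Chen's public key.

121

Public value = 17^44 mod 1013.
17^1 ≡ 17 (mod 1013)
17^2 = (17^1)^2 ≡ 17^2 = 289 ≡ 289 (mod 1013)
17^4 = (17^2)^2 ≡ 289^2 = 83521 ≡ 455 (mod 1013)
17^8 = (17^4)^2 ≡ 455^2 = 207025 ≡ 373 (mod 1013)
17^16 = (17^8)^2 ≡ 373^2 = 139129 ≡ 348 (mod 1013)
17^32 = (17^16)^2 ≡ 348^2 = 121104 ≡ 557 (mod 1013)
17^44 = 17^32 · 17^8 · 17^4 ≡ 557 · 373 · 455 ≡ 121 (mod 1013).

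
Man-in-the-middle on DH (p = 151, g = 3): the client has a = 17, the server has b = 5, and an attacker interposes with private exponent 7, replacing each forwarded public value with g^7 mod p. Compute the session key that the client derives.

122

The client receives an attacker's public value M = 3^7 mod 151 instead of the honest one.
3^1 ≡ 3 (mod 151)
3^2 = (3^1)^2 ≡ 3^2 = 9 ≡ 9 (mod 151)
3^4 = (3^2)^2 ≡ 9^2 = 81 ≡ 81 (mod 151)
3^7 = 3^4 · 3^2 · 3^1 ≡ 81 · 9 · 3 ≡ 73 (mod 151).
So M = 73. The client computes K = M^17 mod 151.
73^1 ≡ 73 (mod 151)
73^2 = (73^1)^2 ≡ 73^2 = 5329 ≡ 44 (mod 151)
73^4 = (73^2)^2 ≡ 44^2 = 1936 ≡ 124 (mod 151)
73^8 = (73^4)^2 ≡ 124^2 = 15376 ≡ 125 (mod 151)
73^16 = (73^8)^2 ≡ 125^2 = 15625 ≡ 72 (mod 151)
73^17 = 73^16 · 73^1 ≡ 72 · 73 ≡ 122 (mod 151).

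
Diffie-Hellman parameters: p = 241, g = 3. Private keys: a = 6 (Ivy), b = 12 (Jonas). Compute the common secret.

Ivy sends A = g^a mod p = 3^6 mod 241.
3^1 ≡ 3 (mod 241)
3^2 = (3^1)^2 ≡ 3^2 = 9 ≡ 9 (mod 241)
3^4 = (3^2)^2 ≡ 9^2 = 81 ≡ 81 (mod 241)
3^6 = 3^4 · 3^2 ≡ 81 · 9 ≡ 6 (mod 241).
So A = 6. Jonas then computes K = A^b mod p = 6^12 mod 241.
6^1 ≡ 6 (mod 241)
6^2 = (6^1)^2 ≡ 6^2 = 36 ≡ 36 (mod 241)
6^4 = (6^2)^2 ≡ 36^2 = 1296 ≡ 91 (mod 241)
6^8 = (6^4)^2 ≡ 91^2 = 8281 ≡ 87 (mod 241)
6^12 = 6^8 · 6^4 ≡ 87 · 91 ≡ 205 (mod 241).

205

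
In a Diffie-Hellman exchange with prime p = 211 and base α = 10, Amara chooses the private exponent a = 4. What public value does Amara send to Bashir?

83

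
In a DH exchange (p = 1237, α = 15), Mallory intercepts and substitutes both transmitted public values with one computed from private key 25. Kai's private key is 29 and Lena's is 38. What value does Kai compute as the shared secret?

Kai receives Mallory's public value M = 15^25 mod 1237 instead of the honest one.
15^1 ≡ 15 (mod 1237)
15^2 = (15^1)^2 ≡ 15^2 = 225 ≡ 225 (mod 1237)
15^4 = (15^2)^2 ≡ 225^2 = 50625 ≡ 1145 (mod 1237)
15^8 = (15^4)^2 ≡ 1145^2 = 1311025 ≡ 1042 (mod 1237)
15^16 = (15^8)^2 ≡ 1042^2 = 1085764 ≡ 915 (mod 1237)
15^25 = 15^16 · 15^8 · 15^1 ≡ 915 · 1042 · 15 ≡ 493 (mod 1237).
So M = 493. Kai computes K = M^29 mod 1237.
493^1 ≡ 493 (mod 1237)
493^2 = (493^1)^2 ≡ 493^2 = 243049 ≡ 597 (mod 1237)
493^4 = (493^2)^2 ≡ 597^2 = 356409 ≡ 153 (mod 1237)
493^8 = (493^4)^2 ≡ 153^2 = 23409 ≡ 1143 (mod 1237)
493^16 = (493^8)^2 ≡ 1143^2 = 1306449 ≡ 177 (mod 1237)
493^29 = 493^16 · 493^8 · 493^4 · 493^1 ≡ 177 · 1143 · 153 · 493 ≡ 752 (mod 1237).

752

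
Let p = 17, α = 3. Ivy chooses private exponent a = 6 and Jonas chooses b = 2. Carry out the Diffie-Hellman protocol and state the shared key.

4

Ivy sends A = α^a mod p = 3^6 mod 17.
3^1 ≡ 3 (mod 17)
3^2 = (3^1)^2 ≡ 3^2 = 9 ≡ 9 (mod 17)
3^4 = (3^2)^2 ≡ 9^2 = 81 ≡ 13 (mod 17)
3^6 = 3^4 · 3^2 ≡ 13 · 9 ≡ 15 (mod 17).
So A = 15. Jonas then computes K = A^b mod p = 15^2 mod 17.
15^1 ≡ 15 (mod 17)
15^2 = (15^1)^2 ≡ 15^2 = 225 ≡ 4 (mod 17)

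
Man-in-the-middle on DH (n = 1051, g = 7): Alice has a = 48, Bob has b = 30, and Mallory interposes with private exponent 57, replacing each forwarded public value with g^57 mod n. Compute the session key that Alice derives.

Alice receives Mallory's public value M = 7^57 mod 1051 instead of the honest one.
7^1 ≡ 7 (mod 1051)
7^2 = (7^1)^2 ≡ 7^2 = 49 ≡ 49 (mod 1051)
7^4 = (7^2)^2 ≡ 49^2 = 2401 ≡ 299 (mod 1051)
7^8 = (7^4)^2 ≡ 299^2 = 89401 ≡ 66 (mod 1051)
7^16 = (7^8)^2 ≡ 66^2 = 4356 ≡ 152 (mod 1051)
7^32 = (7^16)^2 ≡ 152^2 = 23104 ≡ 1033 (mod 1051)
7^57 = 7^32 · 7^16 · 7^8 · 7^1 ≡ 1033 · 152 · 66 · 7 ≡ 321 (mod 1051).
So M = 321. Alice computes K = M^48 mod 1051.
321^1 ≡ 321 (mod 1051)
321^2 = (321^1)^2 ≡ 321^2 = 103041 ≡ 43 (mod 1051)
321^4 = (321^2)^2 ≡ 43^2 = 1849 ≡ 798 (mod 1051)
321^8 = (321^4)^2 ≡ 798^2 = 636804 ≡ 949 (mod 1051)
321^16 = (321^8)^2 ≡ 949^2 = 900601 ≡ 945 (mod 1051)
321^32 = (321^16)^2 ≡ 945^2 = 893025 ≡ 726 (mod 1051)
321^48 = 321^32 · 321^16 ≡ 726 · 945 ≡ 818 (mod 1051).

818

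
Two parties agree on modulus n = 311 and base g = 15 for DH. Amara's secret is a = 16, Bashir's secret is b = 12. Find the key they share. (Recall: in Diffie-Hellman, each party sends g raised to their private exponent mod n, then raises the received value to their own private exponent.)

250

Amara sends A = g^a mod n = 15^16 mod 311.
15^1 ≡ 15 (mod 311)
15^2 = (15^1)^2 ≡ 15^2 = 225 ≡ 225 (mod 311)
15^4 = (15^2)^2 ≡ 225^2 = 50625 ≡ 243 (mod 311)
15^8 = (15^4)^2 ≡ 243^2 = 59049 ≡ 270 (mod 311)
15^16 = (15^8)^2 ≡ 270^2 = 72900 ≡ 126 (mod 311)
So A = 126. Bashir then computes K = A^b mod n = 126^12 mod 311.
126^1 ≡ 126 (mod 311)
126^2 = (126^1)^2 ≡ 126^2 = 15876 ≡ 15 (mod 311)
126^4 = (126^2)^2 ≡ 15^2 = 225 ≡ 225 (mod 311)
126^8 = (126^4)^2 ≡ 225^2 = 50625 ≡ 243 (mod 311)
126^12 = 126^8 · 126^4 ≡ 243 · 225 ≡ 250 (mod 311).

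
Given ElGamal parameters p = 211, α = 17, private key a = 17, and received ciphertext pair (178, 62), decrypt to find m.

143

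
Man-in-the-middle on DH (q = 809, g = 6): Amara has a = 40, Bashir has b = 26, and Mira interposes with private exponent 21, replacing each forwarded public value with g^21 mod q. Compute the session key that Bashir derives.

87

Bashir receives Mira's public value M = 6^21 mod 809 instead of the honest one.
6^1 ≡ 6 (mod 809)
6^2 = (6^1)^2 ≡ 6^2 = 36 ≡ 36 (mod 809)
6^4 = (6^2)^2 ≡ 36^2 = 1296 ≡ 487 (mod 809)
6^8 = (6^4)^2 ≡ 487^2 = 237169 ≡ 132 (mod 809)
6^16 = (6^8)^2 ≡ 132^2 = 17424 ≡ 435 (mod 809)
6^21 = 6^16 · 6^4 · 6^1 ≡ 435 · 487 · 6 ≡ 131 (mod 809).
So M = 131. Bashir computes K = M^26 mod 809.
131^1 ≡ 131 (mod 809)
131^2 = (131^1)^2 ≡ 131^2 = 17161 ≡ 172 (mod 809)
131^4 = (131^2)^2 ≡ 172^2 = 29584 ≡ 460 (mod 809)
131^8 = (131^4)^2 ≡ 460^2 = 211600 ≡ 451 (mod 809)
131^16 = (131^8)^2 ≡ 451^2 = 203401 ≡ 342 (mod 809)
131^26 = 131^16 · 131^8 · 131^2 ≡ 342 · 451 · 172 ≡ 87 (mod 809).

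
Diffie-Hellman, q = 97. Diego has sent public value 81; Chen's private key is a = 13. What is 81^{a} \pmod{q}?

81

Shared key K = 81^13 mod 97.
81^1 ≡ 81 (mod 97)
81^2 = (81^1)^2 ≡ 81^2 = 6561 ≡ 62 (mod 97)
81^4 = (81^2)^2 ≡ 62^2 = 3844 ≡ 61 (mod 97)
81^8 = (81^4)^2 ≡ 61^2 = 3721 ≡ 35 (mod 97)
81^13 = 81^8 · 81^4 · 81^1 ≡ 35 · 61 · 81 ≡ 81 (mod 97).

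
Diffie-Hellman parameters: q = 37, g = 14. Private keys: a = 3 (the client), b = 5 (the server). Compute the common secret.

6

The client sends A = g^a mod q = 14^3 mod 37.
14^1 ≡ 14 (mod 37)
14^2 = (14^1)^2 ≡ 14^2 = 196 ≡ 11 (mod 37)
14^3 = 14^2 · 14^1 ≡ 11 · 14 ≡ 6 (mod 37).
So A = 6. The server then computes K = A^b mod q = 6^5 mod 37.
6^1 ≡ 6 (mod 37)
6^2 = (6^1)^2 ≡ 6^2 = 36 ≡ 36 (mod 37)
6^4 = (6^2)^2 ≡ 36^2 = 1296 ≡ 1 (mod 37)
6^5 = 6^4 · 6^1 ≡ 1 · 6 ≡ 6 (mod 37).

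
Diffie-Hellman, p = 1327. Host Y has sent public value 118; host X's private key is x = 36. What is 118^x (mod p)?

870

Shared key K = 118^36 mod 1327.
118^1 ≡ 118 (mod 1327)
118^2 = (118^1)^2 ≡ 118^2 = 13924 ≡ 654 (mod 1327)
118^4 = (118^2)^2 ≡ 654^2 = 427716 ≡ 422 (mod 1327)
118^8 = (118^4)^2 ≡ 422^2 = 178084 ≡ 266 (mod 1327)
118^16 = (118^8)^2 ≡ 266^2 = 70756 ≡ 425 (mod 1327)
118^32 = (118^16)^2 ≡ 425^2 = 180625 ≡ 153 (mod 1327)
118^36 = 118^32 · 118^4 ≡ 153 · 422 ≡ 870 (mod 1327).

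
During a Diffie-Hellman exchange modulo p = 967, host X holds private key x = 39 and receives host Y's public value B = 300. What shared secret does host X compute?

94

Shared key K = 300^39 mod 967.
300^1 ≡ 300 (mod 967)
300^2 = (300^1)^2 ≡ 300^2 = 90000 ≡ 69 (mod 967)
300^4 = (300^2)^2 ≡ 69^2 = 4761 ≡ 893 (mod 967)
300^8 = (300^4)^2 ≡ 893^2 = 797449 ≡ 641 (mod 967)
300^16 = (300^8)^2 ≡ 641^2 = 410881 ≡ 873 (mod 967)
300^32 = (300^16)^2 ≡ 873^2 = 762129 ≡ 133 (mod 967)
300^39 = 300^32 · 300^4 · 300^2 · 300^1 ≡ 133 · 893 · 69 · 300 ≡ 94 (mod 967).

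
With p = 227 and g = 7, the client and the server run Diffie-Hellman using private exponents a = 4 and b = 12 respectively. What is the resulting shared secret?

221

The server sends B = g^b mod p = 7^12 mod 227.
7^1 ≡ 7 (mod 227)
7^2 = (7^1)^2 ≡ 7^2 = 49 ≡ 49 (mod 227)
7^4 = (7^2)^2 ≡ 49^2 = 2401 ≡ 131 (mod 227)
7^8 = (7^4)^2 ≡ 131^2 = 17161 ≡ 136 (mod 227)
7^12 = 7^8 · 7^4 ≡ 136 · 131 ≡ 110 (mod 227).
So B = 110. The client then computes K = B^a mod p = 110^4 mod 227.
110^1 ≡ 110 (mod 227)
110^2 = (110^1)^2 ≡ 110^2 = 12100 ≡ 69 (mod 227)
110^4 = (110^2)^2 ≡ 69^2 = 4761 ≡ 221 (mod 227)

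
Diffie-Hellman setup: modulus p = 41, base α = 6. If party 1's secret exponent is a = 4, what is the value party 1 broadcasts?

25

Public value = 6^4 mod 41.
6^1 ≡ 6 (mod 41)
6^2 = (6^1)^2 ≡ 6^2 = 36 ≡ 36 (mod 41)
6^4 = (6^2)^2 ≡ 36^2 = 1296 ≡ 25 (mod 41)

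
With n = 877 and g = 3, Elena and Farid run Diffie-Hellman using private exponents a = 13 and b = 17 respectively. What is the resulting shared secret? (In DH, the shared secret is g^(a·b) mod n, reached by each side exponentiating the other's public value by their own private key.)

Farid sends B = g^b mod n = 3^17 mod 877.
3^1 ≡ 3 (mod 877)
3^2 = (3^1)^2 ≡ 3^2 = 9 ≡ 9 (mod 877)
3^4 = (3^2)^2 ≡ 9^2 = 81 ≡ 81 (mod 877)
3^8 = (3^4)^2 ≡ 81^2 = 6561 ≡ 422 (mod 877)
3^16 = (3^8)^2 ≡ 422^2 = 178084 ≡ 53 (mod 877)
3^17 = 3^16 · 3^1 ≡ 53 · 3 ≡ 159 (mod 877).
So B = 159. Elena then computes K = B^a mod n = 159^13 mod 877.
159^1 ≡ 159 (mod 877)
159^2 = (159^1)^2 ≡ 159^2 = 25281 ≡ 725 (mod 877)
159^4 = (159^2)^2 ≡ 725^2 = 525625 ≡ 302 (mod 877)
159^8 = (159^4)^2 ≡ 302^2 = 91204 ≡ 873 (mod 877)
159^13 = 159^8 · 159^4 · 159^1 ≡ 873 · 302 · 159 ≡ 868 (mod 877).

868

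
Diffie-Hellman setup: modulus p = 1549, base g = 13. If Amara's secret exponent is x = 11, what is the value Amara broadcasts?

487

Public value = 13^11 (mod 1549).
13^1 ≡ 13 (mod 1549)
13^2 = (13^1)^2 ≡ 13^2 = 169 ≡ 169 (mod 1549)
13^4 = (13^2)^2 ≡ 169^2 = 28561 ≡ 679 (mod 1549)
13^8 = (13^4)^2 ≡ 679^2 = 461041 ≡ 988 (mod 1549)
13^11 = 13^8 · 13^2 · 13^1 ≡ 988 · 169 · 13 ≡ 487 (mod 1549).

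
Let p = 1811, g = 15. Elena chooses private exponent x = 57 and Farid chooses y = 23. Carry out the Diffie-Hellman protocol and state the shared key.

1542

Elena sends A = g^x mod p = 15^57 mod 1811.
15^1 ≡ 15 (mod 1811)
15^2 = (15^1)^2 ≡ 15^2 = 225 ≡ 225 (mod 1811)
15^4 = (15^2)^2 ≡ 225^2 = 50625 ≡ 1728 (mod 1811)
15^8 = (15^4)^2 ≡ 1728^2 = 2985984 ≡ 1456 (mod 1811)
15^16 = (15^8)^2 ≡ 1456^2 = 2119936 ≡ 1066 (mod 1811)
15^32 = (15^16)^2 ≡ 1066^2 = 1136356 ≡ 859 (mod 1811)
15^57 = 15^32 · 15^16 · 15^8 · 15^1 ≡ 859 · 1066 · 1456 · 15 ≡ 1675 (mod 1811).
So A = 1675. Farid then computes K = A^y mod p = 1675^23 mod 1811.
1675^1 ≡ 1675 (mod 1811)
1675^2 = (1675^1)^2 ≡ 1675^2 = 2805625 ≡ 386 (mod 1811)
1675^4 = (1675^2)^2 ≡ 386^2 = 148996 ≡ 494 (mod 1811)
1675^8 = (1675^4)^2 ≡ 494^2 = 244036 ≡ 1362 (mod 1811)
1675^16 = (1675^8)^2 ≡ 1362^2 = 1855044 ≡ 580 (mod 1811)
1675^23 = 1675^16 · 1675^4 · 1675^2 · 1675^1 ≡ 580 · 494 · 386 · 1675 ≡ 1542 (mod 1811).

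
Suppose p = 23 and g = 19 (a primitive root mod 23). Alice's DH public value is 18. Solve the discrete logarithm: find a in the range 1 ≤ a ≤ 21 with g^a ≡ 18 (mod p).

Try successive powers of 19 modulo 23:
19^1 ≡ 19
19^2 ≡ 16
19^3 ≡ 5
19^4 ≡ 3
19^5 ≡ 11
19^6 ≡ 2
19^7 ≡ 15
19^8 ≡ 9
19^9 ≡ 10
19^10 ≡ 6
19^11 ≡ 22
19^12 ≡ 4
19^13 ≡ 7
19^14 ≡ 18
Found: a = 14.

14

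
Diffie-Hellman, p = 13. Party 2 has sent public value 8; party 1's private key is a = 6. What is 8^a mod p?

12

Shared key K = 8^6 mod 13.
8^1 ≡ 8 (mod 13)
8^2 = (8^1)^2 ≡ 8^2 = 64 ≡ 12 (mod 13)
8^4 = (8^2)^2 ≡ 12^2 = 144 ≡ 1 (mod 13)
8^6 = 8^4 · 8^2 ≡ 1 · 12 ≡ 12 (mod 13).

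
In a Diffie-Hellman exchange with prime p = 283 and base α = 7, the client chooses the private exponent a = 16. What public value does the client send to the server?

Public value = 7^16 (mod 283).
7^1 ≡ 7 (mod 283)
7^2 = (7^1)^2 ≡ 7^2 = 49 ≡ 49 (mod 283)
7^4 = (7^2)^2 ≡ 49^2 = 2401 ≡ 137 (mod 283)
7^8 = (7^4)^2 ≡ 137^2 = 18769 ≡ 91 (mod 283)
7^16 = (7^8)^2 ≡ 91^2 = 8281 ≡ 74 (mod 283)

74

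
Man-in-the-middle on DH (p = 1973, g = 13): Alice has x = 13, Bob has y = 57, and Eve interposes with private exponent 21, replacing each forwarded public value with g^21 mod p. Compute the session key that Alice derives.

110

Alice receives Eve's public value M = 13^21 mod 1973 instead of the honest one.
13^1 ≡ 13 (mod 1973)
13^2 = (13^1)^2 ≡ 13^2 = 169 ≡ 169 (mod 1973)
13^4 = (13^2)^2 ≡ 169^2 = 28561 ≡ 939 (mod 1973)
13^8 = (13^4)^2 ≡ 939^2 = 881721 ≡ 1763 (mod 1973)
13^16 = (13^8)^2 ≡ 1763^2 = 3108169 ≡ 694 (mod 1973)
13^21 = 13^16 · 13^4 · 13^1 ≡ 694 · 939 · 13 ≡ 1569 (mod 1973).
So M = 1569. Alice computes K = M^13 mod 1973.
1569^1 ≡ 1569 (mod 1973)
1569^2 = (1569^1)^2 ≡ 1569^2 = 2461761 ≡ 1430 (mod 1973)
1569^4 = (1569^2)^2 ≡ 1430^2 = 2044900 ≡ 872 (mod 1973)
1569^8 = (1569^4)^2 ≡ 872^2 = 760384 ≡ 779 (mod 1973)
1569^13 = 1569^8 · 1569^4 · 1569^1 ≡ 779 · 872 · 1569 ≡ 110 (mod 1973).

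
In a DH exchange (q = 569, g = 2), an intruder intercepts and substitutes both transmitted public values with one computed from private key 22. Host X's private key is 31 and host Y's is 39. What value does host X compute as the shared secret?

Host X receives an intruder's public value M = 2^22 mod 569 instead of the honest one.
2^1 ≡ 2 (mod 569)
2^2 = (2^1)^2 ≡ 2^2 = 4 ≡ 4 (mod 569)
2^4 = (2^2)^2 ≡ 4^2 = 16 ≡ 16 (mod 569)
2^8 = (2^4)^2 ≡ 16^2 = 256 ≡ 256 (mod 569)
2^16 = (2^8)^2 ≡ 256^2 = 65536 ≡ 101 (mod 569)
2^22 = 2^16 · 2^4 · 2^2 ≡ 101 · 16 · 4 ≡ 205 (mod 569).
So M = 205. Host X computes K = M^31 mod 569.
205^1 ≡ 205 (mod 569)
205^2 = (205^1)^2 ≡ 205^2 = 42025 ≡ 488 (mod 569)
205^4 = (205^2)^2 ≡ 488^2 = 238144 ≡ 302 (mod 569)
205^8 = (205^4)^2 ≡ 302^2 = 91204 ≡ 164 (mod 569)
205^16 = (205^8)^2 ≡ 164^2 = 26896 ≡ 153 (mod 569)
205^31 = 205^16 · 205^8 · 205^4 · 205^2 · 205^1 ≡ 153 · 164 · 302 · 488 · 205 ≡ 500 (mod 569).

500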